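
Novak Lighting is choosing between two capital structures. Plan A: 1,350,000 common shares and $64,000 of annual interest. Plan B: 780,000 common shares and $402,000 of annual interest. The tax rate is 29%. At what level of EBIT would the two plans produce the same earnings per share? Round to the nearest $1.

Set EPS_A = EPS_B: (EBIT − $64,000)(1 − 0.29) ÷ 1,350,000 = (EBIT − $402,000)(1 − 0.29) ÷ 780,000.
Cancelling (1 − t) and cross-multiplying: 780,000·(EBIT − 64,000) = 1,350,000·(EBIT − 402,000).
EBIT × (1,350,000 − 780,000) = 402,000 × 1,350,000 − 64,000 × 780,000 = 492,780,000,000, so EBIT = 492,780,000,000 ÷ 570,000 = 864,526.32.

$864,526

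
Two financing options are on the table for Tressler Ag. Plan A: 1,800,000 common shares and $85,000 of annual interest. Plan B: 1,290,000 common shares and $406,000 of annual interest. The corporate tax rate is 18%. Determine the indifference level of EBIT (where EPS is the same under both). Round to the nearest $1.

Set EPS_A = EPS_B: (EBIT − $85,000)(1 − 0.18) ÷ 1,800,000 = (EBIT − $406,000)(1 − 0.18) ÷ 1,290,000.
The (1 − t) factor cancels: (EBIT − 85,000) × 1,290,000 = (EBIT − 406,000) × 1,800,000.
EBIT × (1,800,000 − 1,290,000) = 406,000 × 1,800,000 − 85,000 × 1,290,000 = 621,150,000,000, so EBIT = 621,150,000,000 ÷ 510,000 = 1,217,941.18.

$1,217,941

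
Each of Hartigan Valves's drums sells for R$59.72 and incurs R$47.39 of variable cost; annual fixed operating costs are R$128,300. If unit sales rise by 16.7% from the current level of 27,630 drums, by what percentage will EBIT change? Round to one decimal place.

Contribution at this volume is 27,630 × R$12.33 = R$340,677.90.
Operating income = contribution − fixed costs = R$340,677.90 − R$128,300 = R$212,377.90.
Degree of operating leverage = R$340,677.90 / R$212,377.90 = 1.6041.
%ΔEBIT = DOL × %ΔSales = 1.6041 × +16.7% = +26.8%.

+26.8%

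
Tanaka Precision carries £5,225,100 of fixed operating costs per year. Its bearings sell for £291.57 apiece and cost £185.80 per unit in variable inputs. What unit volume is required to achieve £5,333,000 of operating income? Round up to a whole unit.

99,822 bearings

Unit CM = price − variable cost = £291.57 − £185.80 = £105.77.
Need Q such that Q × £105.77 − £5,225,100 = £5,333,000, i.e. Q = £10,558,100 / £105.77 = 99,821.31 → 99,822.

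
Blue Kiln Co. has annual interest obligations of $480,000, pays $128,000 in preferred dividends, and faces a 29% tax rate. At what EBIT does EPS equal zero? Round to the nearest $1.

Grossing the preferred dividend up to pre-tax terms: $128,000 / (1 − 0.29) = $180,281.69.
Financial break-even EBIT = interest + D_p ÷ (1 − t) = $480,000 + $180,281.69 = $660,281.69.

$660,282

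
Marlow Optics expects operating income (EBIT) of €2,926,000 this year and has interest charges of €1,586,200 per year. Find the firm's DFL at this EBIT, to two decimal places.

Interest = €1,586,200.00.
Degree of financial leverage = EBIT / (EBIT − interest) = €2,926,000 / €1,339,800.00 = 2.1839.

2.18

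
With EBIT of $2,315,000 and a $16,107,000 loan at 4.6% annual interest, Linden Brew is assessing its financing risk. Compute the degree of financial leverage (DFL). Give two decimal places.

1.47

Annual interest charges come to $740,922.00.
DFL = EBIT ÷ (EBIT − I) = $2,315,000 ÷ ($2,315,000 − $740,922.00) = $2,315,000 ÷ $1,574,078.00 = 1.4707.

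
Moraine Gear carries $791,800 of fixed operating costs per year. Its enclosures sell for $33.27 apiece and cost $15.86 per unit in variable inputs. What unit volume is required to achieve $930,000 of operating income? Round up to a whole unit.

98,898 enclosures

Unit CM = price − variable cost = $33.27 − $15.86 = $17.41.
Units = (FC + target) / CM = ($791,800 + $930,000) / $17.41 = 98,897.19, so 98,898 enclosures.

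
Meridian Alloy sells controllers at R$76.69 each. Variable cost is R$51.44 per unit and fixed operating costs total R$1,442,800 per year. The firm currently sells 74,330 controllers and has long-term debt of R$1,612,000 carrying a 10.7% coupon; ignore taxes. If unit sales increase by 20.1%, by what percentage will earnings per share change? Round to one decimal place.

+144.2%

Total contribution margin = 74,330 × R$25.25 = R$1,876,832.50.
Operating income = contribution − fixed costs = R$1,876,832.50 − R$1,442,800 = R$434,032.50.
After interest of R$172,484.00, pre-tax earnings = R$261,548.50.
Degree of combined leverage = contribution ÷ (EBIT − I) = R$1,876,832.50 ÷ R$261,548.50 = 7.1758.
EPS therefore changes by 7.1758 × (+20.1%) = +144.2%.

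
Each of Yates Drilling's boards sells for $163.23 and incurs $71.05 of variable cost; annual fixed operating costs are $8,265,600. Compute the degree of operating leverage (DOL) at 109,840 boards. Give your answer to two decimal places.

5.45

Total contribution margin = 109,840 × $92.18 = $10,125,051.20.
EBIT = $10,125,051.20 − $8,265,600 = $1,859,451.20.
DOL = contribution ÷ EBIT = $10,125,051.20 ÷ $1,859,451.20 = 5.4452.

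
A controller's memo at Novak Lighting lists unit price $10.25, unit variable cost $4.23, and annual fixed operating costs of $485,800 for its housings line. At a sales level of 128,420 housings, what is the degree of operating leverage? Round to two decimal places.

2.69

Contribution at this volume is 128,420 × $6.02 = $773,088.40.
Operating income = contribution − fixed costs = $773,088.40 − $485,800 = $287,288.40.
DOL = contribution ÷ EBIT = $773,088.40 ÷ $287,288.40 = 2.6910.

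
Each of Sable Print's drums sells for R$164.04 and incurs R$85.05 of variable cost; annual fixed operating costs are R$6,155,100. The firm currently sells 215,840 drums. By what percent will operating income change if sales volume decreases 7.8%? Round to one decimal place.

-12.2%

At 215,840 units, contribution = 215,840 × R$78.99 = R$17,049,201.60.
Subtracting fixed costs: EBIT = R$17,049,201.60 − R$6,155,100 = R$10,894,101.60.
Degree of operating leverage = R$17,049,201.60 / R$10,894,101.60 = 1.5650.
So EBIT moves 1.5650 × (-7.8%) = -12.2%.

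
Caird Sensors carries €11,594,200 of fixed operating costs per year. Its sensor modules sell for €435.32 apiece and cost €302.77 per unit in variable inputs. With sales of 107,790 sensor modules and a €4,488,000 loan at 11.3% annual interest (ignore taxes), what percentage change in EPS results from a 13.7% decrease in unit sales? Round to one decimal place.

-89.5%

At 107,790 units, contribution = 107,790 × €132.55 = €14,287,564.50.
Subtracting fixed costs: EBIT = €14,287,564.50 − €11,594,200 = €2,693,364.50.
Interest = €507,144.00, so EBIT − I = €2,186,220.50.
Degree of combined leverage = contribution ÷ (EBIT − I) = €14,287,564.50 ÷ €2,186,220.50 = 6.5353.
%ΔEPS = DCL × %ΔSales = 6.5353 × -13.7% = -89.5%.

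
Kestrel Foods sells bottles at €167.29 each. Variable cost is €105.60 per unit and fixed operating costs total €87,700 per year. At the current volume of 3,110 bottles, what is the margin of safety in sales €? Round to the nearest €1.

€282,448

Unit CM = price − variable cost = €167.29 − €105.60 = €61.69. Break-even units = €87,700 ÷ €61.69 = 1,421.62; break-even revenue = 1,421.62 × €167.29 = €237,823.52.
Actual sales revenue = 3,110 × €167.29 = €520,271.90.
Margin of safety = €520,271.90 − €237,823.52 = €282,448.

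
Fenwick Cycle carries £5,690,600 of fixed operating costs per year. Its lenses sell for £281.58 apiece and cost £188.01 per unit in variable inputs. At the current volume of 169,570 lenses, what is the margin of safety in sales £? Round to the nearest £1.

Contribution margin per unit = £281.58 − £188.01 = £93.57. Break-even units = £5,690,600 ÷ £93.57 = 60,816.50; break-even revenue = 60,816.50 × £281.58 = £17,124,710.36.
Actual sales revenue = 169,570 × £281.58 = £47,747,520.60.
Margin of safety = £47,747,520.60 − £17,124,710.36 = £30,622,810.

£30,622,810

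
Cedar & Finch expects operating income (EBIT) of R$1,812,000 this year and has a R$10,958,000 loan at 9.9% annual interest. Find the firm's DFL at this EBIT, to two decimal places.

Interest = R$1,084,842.00.
DFL = EBIT ÷ (EBIT − I) = R$1,812,000 ÷ (R$1,812,000 − R$1,084,842.00) = R$1,812,000 ÷ R$727,158.00 = 2.4919.

2.49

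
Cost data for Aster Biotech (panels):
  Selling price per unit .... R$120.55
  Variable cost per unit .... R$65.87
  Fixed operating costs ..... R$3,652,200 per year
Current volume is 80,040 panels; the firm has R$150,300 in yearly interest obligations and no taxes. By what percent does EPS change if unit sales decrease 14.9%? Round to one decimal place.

-113.6%

Contribution at this volume is 80,040 × R$54.68 = R$4,376,587.20.
EBIT = R$4,376,587.20 − R$3,652,200 = R$724,387.20.
After interest of R$150,300.00, pre-tax earnings = R$574,087.20.
Degree of combined leverage = contribution ÷ (EBIT − I) = R$4,376,587.20 ÷ R$574,087.20 = 7.6236.
EPS therefore changes by 7.6236 × (-14.9%) = -113.6%.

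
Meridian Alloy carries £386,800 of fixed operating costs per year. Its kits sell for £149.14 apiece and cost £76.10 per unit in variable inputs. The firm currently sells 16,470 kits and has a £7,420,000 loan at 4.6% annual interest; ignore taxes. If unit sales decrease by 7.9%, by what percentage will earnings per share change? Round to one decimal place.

At 16,470 units, contribution = 16,470 × £73.04 = £1,202,968.80.
EBIT = £1,202,968.80 − £386,800 = £816,168.80.
After interest of £341,320.00, pre-tax earnings = £474,848.80.
DCL = total CM / (EBIT − I) = £1,202,968.80 / £474,848.80 = 2.5334.
EPS therefore changes by 2.5334 × (-7.9%) = -20.0%.

-20.0%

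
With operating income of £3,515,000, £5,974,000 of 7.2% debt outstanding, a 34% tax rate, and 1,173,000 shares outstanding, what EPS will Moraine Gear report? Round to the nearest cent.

£1.74

Pre-tax income = £3,515,000 − £430,128.00 = £3,084,872.00.
Net income = £3,084,872.00 × (1 − 0.34) = £2,036,015.52.
Per share: £2,036,015.52 / 1,173,000 shares = £1.74.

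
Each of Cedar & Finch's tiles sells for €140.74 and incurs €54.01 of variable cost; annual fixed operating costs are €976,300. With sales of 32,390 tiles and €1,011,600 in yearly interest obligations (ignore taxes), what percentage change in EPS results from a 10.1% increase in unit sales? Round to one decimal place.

At 32,390 units, contribution = 32,390 × €86.73 = €2,809,184.70.
Subtracting fixed costs: EBIT = €2,809,184.70 − €976,300 = €1,832,884.70.
After interest of €1,011,600.00, pre-tax earnings = €821,284.70.
DCL = total CM / (EBIT − I) = €2,809,184.70 / €821,284.70 = 3.4205.
EPS therefore changes by 3.4205 × (+10.1%) = +34.5%.

+34.5%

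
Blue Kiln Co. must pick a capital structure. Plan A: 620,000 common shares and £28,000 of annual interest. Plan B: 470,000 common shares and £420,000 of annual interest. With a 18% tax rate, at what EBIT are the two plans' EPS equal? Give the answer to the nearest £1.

£1,648,267

At indifference, (EBIT − 28,000)(1 − t)/620,000 = (EBIT − 420,000)(1 − t)/470,000.
Cancelling (1 − t) and cross-multiplying: 470,000·(EBIT − 28,000) = 620,000·(EBIT − 420,000).
EBIT × (620,000 − 470,000) = 420,000 × 620,000 − 28,000 × 470,000 = 247,240,000,000, so EBIT = 247,240,000,000 ÷ 150,000 = 1,648,266.67.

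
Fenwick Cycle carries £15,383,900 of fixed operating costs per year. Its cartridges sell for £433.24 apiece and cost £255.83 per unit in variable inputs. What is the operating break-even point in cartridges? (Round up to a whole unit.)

86,714 cartridges

Each unit contributes £433.24 − £255.83 = £177.41.
Break-even volume = fixed costs ÷ CM per unit = £15,383,900 ÷ £177.41 = 86,713.83, so 86,714 cartridges.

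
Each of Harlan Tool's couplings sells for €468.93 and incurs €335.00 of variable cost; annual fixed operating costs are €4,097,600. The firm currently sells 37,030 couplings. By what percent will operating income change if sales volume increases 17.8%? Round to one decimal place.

At 37,030 units, contribution = 37,030 × €133.93 = €4,959,427.90.
EBIT = €4,959,427.90 − €4,097,600 = €861,827.90.
So DOL = total CM / EBIT = €4,959,427.90 / €861,827.90 = 5.7545.
So EBIT moves 5.7545 × (+17.8%) = +102.4%.

+102.4%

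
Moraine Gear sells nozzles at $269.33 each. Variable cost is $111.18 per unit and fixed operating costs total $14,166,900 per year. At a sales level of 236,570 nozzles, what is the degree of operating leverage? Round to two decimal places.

1.61

Contribution at this volume is 236,570 × $158.15 = $37,413,545.50.
EBIT = $37,413,545.50 − $14,166,900 = $23,246,645.50.
Degree of operating leverage = $37,413,545.50 / $23,246,645.50 = 1.6094.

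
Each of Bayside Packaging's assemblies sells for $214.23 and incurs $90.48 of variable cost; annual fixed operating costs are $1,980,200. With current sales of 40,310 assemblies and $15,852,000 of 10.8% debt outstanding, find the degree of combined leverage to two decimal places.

Total contribution margin = 40,310 × $123.75 = $4,988,362.50.
EBIT = $4,988,362.50 − $1,980,200 = $3,008,162.50. Interest = $1,712,016.00.
DOL = $4,988,362.50 ÷ $3,008,162.50 = 1.6583; DFL = $3,008,162.50 ÷ $1,296,146.50 = 2.3209.
Combined leverage = 1.6583 × 2.3209 = 3.8487.

3.85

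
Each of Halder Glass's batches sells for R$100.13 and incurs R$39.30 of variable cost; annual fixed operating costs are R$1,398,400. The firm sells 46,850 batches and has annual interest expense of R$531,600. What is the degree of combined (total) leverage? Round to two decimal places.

At 46,850 units, contribution = 46,850 × R$60.83 = R$2,849,885.50.
Subtracting fixed costs: EBIT = R$2,849,885.50 − R$1,398,400 = R$1,451,485.50. Interest = R$531,600.00, so EBIT − I = R$919,885.50.
DCL = contribution ÷ (EBIT − I) = R$2,849,885.50 ÷ R$919,885.50 = 3.0981.

3.10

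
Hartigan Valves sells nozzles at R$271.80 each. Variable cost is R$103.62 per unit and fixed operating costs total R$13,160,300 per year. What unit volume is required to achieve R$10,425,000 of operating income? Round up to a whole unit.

140,239 nozzles

Each unit contributes R$271.80 − R$103.62 = R$168.18.
Need Q such that Q × R$168.18 − R$13,160,300 = R$10,425,000, i.e. Q = R$23,585,300 / R$168.18 = 140,238.44 → 140,239.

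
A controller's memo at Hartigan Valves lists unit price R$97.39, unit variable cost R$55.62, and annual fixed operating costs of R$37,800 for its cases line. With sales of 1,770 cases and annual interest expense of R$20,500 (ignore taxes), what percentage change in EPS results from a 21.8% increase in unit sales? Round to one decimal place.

At 1,770 units, contribution = 1,770 × R$41.77 = R$73,932.90.
Operating income = contribution − fixed costs = R$73,932.90 − R$37,800 = R$36,132.90.
After interest of R$20,500.00, pre-tax earnings = R$15,632.90.
Degree of combined leverage = contribution ÷ (EBIT − I) = R$73,932.90 ÷ R$15,632.90 = 4.7293.
EPS therefore changes by 4.7293 × (+21.8%) = +103.1%.

+103.1%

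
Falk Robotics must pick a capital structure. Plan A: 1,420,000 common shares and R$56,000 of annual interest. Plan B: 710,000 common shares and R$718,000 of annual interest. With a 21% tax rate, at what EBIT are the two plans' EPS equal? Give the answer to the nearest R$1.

Set EPS_A = EPS_B: (EBIT − R$56,000)(1 − 0.21) ÷ 1,420,000 = (EBIT − R$718,000)(1 − 0.21) ÷ 710,000.
Cancelling (1 − t) and cross-multiplying: 710,000·(EBIT − 56,000) = 1,420,000·(EBIT − 718,000).
Solving, EBIT = (718,000·1,420,000 − 56,000·710,000) / (1,420,000 − 710,000) = 979,800,000,000 / 710,000 = 1,380,000.00.

R$1,380,000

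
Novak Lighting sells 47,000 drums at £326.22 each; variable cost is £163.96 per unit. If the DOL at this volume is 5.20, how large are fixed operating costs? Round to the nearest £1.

£6,159,639

Total contribution margin = 47,000 × £162.26 = £7,626,220.00.
DOL = contribution / EBIT, so EBIT = £7,626,220.00 / 5.20 = £1,466,580.77.
Fixed costs = CM − EBIT = £7,626,220.00 − £1,466,580.77 = £6,159,639.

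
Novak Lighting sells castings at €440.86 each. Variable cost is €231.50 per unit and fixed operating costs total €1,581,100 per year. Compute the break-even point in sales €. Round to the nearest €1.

€3,329,403

CM per unit = €440.86 − €231.50 = €209.36; CM ratio = €209.36 / €440.86 = 0.4749.
Break-even revenue = fixed costs × price ÷ CM = €1,581,100 × €440.86 ÷ €209.36 = €3,329,403.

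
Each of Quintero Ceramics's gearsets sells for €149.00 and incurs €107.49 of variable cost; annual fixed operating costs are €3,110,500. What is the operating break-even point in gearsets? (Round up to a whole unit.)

Contribution margin per unit = €149.00 − €107.49 = €41.51.
Break-even volume = fixed costs ÷ CM per unit = €3,110,500 ÷ €41.51 = 74,933.75, so 74,934 gearsets.

74,934 gearsets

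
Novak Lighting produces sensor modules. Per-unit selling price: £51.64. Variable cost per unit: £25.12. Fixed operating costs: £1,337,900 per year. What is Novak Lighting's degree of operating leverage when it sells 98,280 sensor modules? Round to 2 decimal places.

Total contribution margin = 98,280 × £26.52 = £2,606,385.60.
Operating income = contribution − fixed costs = £2,606,385.60 − £1,337,900 = £1,268,485.60.
DOL = contribution ÷ EBIT = £2,606,385.60 ÷ £1,268,485.60 = 2.0547.

2.05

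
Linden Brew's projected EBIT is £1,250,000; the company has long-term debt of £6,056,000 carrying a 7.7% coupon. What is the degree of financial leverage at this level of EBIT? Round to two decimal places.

Interest = £466,312.00.
DFL = EBIT ÷ (EBIT − I) = £1,250,000 ÷ (£1,250,000 − £466,312.00) = £1,250,000 ÷ £783,688.00 = 1.5950.

1.60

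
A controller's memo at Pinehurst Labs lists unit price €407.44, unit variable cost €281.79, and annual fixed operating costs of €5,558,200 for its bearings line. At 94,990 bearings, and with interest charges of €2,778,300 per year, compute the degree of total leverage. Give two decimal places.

3.32

Contribution at this volume is 94,990 × €125.65 = €11,935,493.50.
EBIT = €11,935,493.50 − €5,558,200 = €6,377,293.50. Interest = €2,778,300.00.
DOL = €11,935,493.50 ÷ €6,377,293.50 = 1.8716; DFL = €6,377,293.50 ÷ €3,598,993.50 = 1.7720.
Combined leverage = 1.8716 × 1.7720 = 3.3165.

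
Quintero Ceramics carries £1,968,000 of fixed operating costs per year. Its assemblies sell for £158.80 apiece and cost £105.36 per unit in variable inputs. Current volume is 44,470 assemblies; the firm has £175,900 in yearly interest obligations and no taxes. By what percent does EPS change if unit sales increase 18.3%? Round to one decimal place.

+187.0%

At 44,470 units, contribution = 44,470 × £53.44 = £2,376,476.80.
Subtracting fixed costs: EBIT = £2,376,476.80 − £1,968,000 = £408,476.80.
After interest of £175,900.00, pre-tax earnings = £232,576.80.
DCL = total CM / (EBIT − I) = £2,376,476.80 / £232,576.80 = 10.2180.
EPS therefore changes by 10.2180 × (+18.3%) = +187.0%.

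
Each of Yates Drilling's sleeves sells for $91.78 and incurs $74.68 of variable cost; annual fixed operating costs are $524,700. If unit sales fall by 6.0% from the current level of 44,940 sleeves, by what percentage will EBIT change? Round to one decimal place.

-18.9%

Total contribution margin = 44,940 × $17.10 = $768,474.00.
EBIT = $768,474.00 − $524,700 = $243,774.00.
Degree of operating leverage = $768,474.00 / $243,774.00 = 3.1524.
So EBIT moves 3.1524 × (-6.0%) = -18.9%.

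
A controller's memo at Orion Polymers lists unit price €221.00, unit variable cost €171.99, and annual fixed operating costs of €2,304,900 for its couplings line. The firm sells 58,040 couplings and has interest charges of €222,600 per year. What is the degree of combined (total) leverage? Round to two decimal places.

Contribution at this volume is 58,040 × €49.01 = €2,844,540.40.
Subtracting fixed costs: EBIT = €2,844,540.40 − €2,304,900 = €539,640.40. Interest = €222,600.00.
DOL = €2,844,540.40 ÷ €539,640.40 = 5.2712; DFL = €539,640.40 ÷ €317,040.40 = 1.7021.
Combined leverage = 5.2712 × 1.7021 = 8.9721.

8.97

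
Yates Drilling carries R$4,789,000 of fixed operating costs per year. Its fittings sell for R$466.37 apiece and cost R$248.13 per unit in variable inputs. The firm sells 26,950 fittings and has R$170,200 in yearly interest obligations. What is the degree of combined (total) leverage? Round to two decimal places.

Total contribution margin = 26,950 × R$218.24 = R$5,881,568.00.
EBIT = R$5,881,568.00 − R$4,789,000 = R$1,092,568.00. Interest = R$170,200.00, so EBIT − I = R$922,368.00.
DCL = contribution ÷ (EBIT − I) = R$5,881,568.00 ÷ R$922,368.00 = 6.3766.

6.38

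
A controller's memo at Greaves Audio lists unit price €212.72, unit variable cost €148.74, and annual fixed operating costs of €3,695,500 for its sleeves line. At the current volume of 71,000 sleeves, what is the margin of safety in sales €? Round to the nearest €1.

Unit CM = price − variable cost = €212.72 − €148.74 = €63.98. Break-even units = €3,695,500 ÷ €63.98 = 57,760.24; break-even revenue = 57,760.24 × €212.72 = €12,286,757.74.
Actual sales revenue = 71,000 × €212.72 = €15,103,120.00.
Margin of safety = €15,103,120.00 − €12,286,757.74 = €2,816,362.

€2,816,362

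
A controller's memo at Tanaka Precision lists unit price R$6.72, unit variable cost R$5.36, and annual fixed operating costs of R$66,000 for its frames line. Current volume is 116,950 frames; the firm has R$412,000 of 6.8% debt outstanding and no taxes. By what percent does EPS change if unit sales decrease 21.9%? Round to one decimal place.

-53.6%

Total contribution margin = 116,950 × R$1.36 = R$159,052.00.
Subtracting fixed costs: EBIT = R$159,052.00 − R$66,000 = R$93,052.00.
Interest = R$28,016.00, so EBIT − I = R$65,036.00.
Degree of combined leverage = contribution ÷ (EBIT − I) = R$159,052.00 ÷ R$65,036.00 = 2.4456.
%ΔEPS = DCL × %ΔSales = 2.4456 × -21.9% = -53.6%.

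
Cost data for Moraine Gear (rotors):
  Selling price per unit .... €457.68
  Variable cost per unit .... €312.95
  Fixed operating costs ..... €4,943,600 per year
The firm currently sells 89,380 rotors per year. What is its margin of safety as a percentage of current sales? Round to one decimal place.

61.8%

Each unit contributes €457.68 − €312.95 = €144.73. Break-even units = €4,943,600 ÷ €144.73 = 34,157.40; break-even revenue = 34,157.40 × €457.68 = €15,633,157.24.
Actual sales revenue = 89,380 × €457.68 = €40,907,438.40.
Margin of safety = (€40,907,438.40 − €15,633,157.24) ÷ €40,907,438.40 = 61.8%.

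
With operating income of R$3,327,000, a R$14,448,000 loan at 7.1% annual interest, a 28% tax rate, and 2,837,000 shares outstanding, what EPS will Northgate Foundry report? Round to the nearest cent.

R$0.58

Pre-tax income = R$3,327,000 − R$1,025,808.00 = R$2,301,192.00.
After tax at 28%: net income = R$2,301,192.00 × 0.72 = R$1,656,858.24.
Per share: R$1,656,858.24 / 2,837,000 shares = R$0.58.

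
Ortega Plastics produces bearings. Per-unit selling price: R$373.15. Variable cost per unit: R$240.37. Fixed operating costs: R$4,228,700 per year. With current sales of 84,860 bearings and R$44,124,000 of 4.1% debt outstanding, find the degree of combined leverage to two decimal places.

2.15

Contribution at this volume is 84,860 × R$132.78 = R$11,267,710.80.
Operating income = contribution − fixed costs = R$11,267,710.80 − R$4,228,700 = R$7,039,010.80. Interest = R$1,809,084.00, so EBIT − I = R$5,229,926.80.
DCL = contribution ÷ (EBIT − I) = R$11,267,710.80 ÷ R$5,229,926.80 = 2.1545.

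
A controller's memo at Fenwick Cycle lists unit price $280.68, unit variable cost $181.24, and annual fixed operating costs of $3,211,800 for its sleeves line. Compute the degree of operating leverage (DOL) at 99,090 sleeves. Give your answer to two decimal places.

1.48

Contribution at this volume is 99,090 × $99.44 = $9,853,509.60.
Operating income = contribution − fixed costs = $9,853,509.60 − $3,211,800 = $6,641,709.60.
So DOL = total CM / EBIT = $9,853,509.60 / $6,641,709.60 = 1.4836.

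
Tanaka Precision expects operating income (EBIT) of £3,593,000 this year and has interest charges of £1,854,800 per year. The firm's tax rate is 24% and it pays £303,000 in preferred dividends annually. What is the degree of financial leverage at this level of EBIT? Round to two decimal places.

2.68

Interest = £1,854,800.00.
Pre-tax preferred-dividend burden = £303,000 ÷ (1 − 0.24) = £398,684.21.
DFL = EBIT ÷ [EBIT − I − D_p/(1−t)] = £3,593,000 ÷ [£3,593,000 − £1,854,800.00 − £398,684.21] = £3,593,000 ÷ £1,339,515.79 = 2.6823.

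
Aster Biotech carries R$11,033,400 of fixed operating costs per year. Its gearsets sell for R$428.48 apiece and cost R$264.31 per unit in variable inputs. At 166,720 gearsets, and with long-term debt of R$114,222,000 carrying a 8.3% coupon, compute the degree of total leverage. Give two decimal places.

3.99

Total contribution margin = 166,720 × R$164.17 = R$27,370,422.40.
Subtracting fixed costs: EBIT = R$27,370,422.40 − R$11,033,400 = R$16,337,022.40. Interest = R$9,480,426.00, so EBIT − I = R$6,856,596.40.
Degree of total leverage = total CM / (EBIT − interest) = R$27,370,422.40 / R$6,856,596.40 = 3.9918.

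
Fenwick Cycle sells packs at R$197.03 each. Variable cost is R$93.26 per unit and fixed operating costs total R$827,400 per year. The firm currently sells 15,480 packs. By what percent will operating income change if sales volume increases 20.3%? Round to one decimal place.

+41.9%

At 15,480 units, contribution = 15,480 × R$103.77 = R$1,606,359.60.
Subtracting fixed costs: EBIT = R$1,606,359.60 − R$827,400 = R$778,959.60.
Degree of operating leverage = R$1,606,359.60 / R$778,959.60 = 2.0622.
%ΔEBIT = DOL × %ΔSales = 2.0622 × +20.3% = +41.9%.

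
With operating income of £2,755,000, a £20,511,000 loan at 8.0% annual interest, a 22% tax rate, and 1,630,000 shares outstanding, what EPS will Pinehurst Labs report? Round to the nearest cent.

£0.53

Interest = £1,640,880.00, so EBT = £2,755,000 − £1,640,880.00 = £1,114,120.00.
After tax at 22%: net income = £1,114,120.00 × 0.78 = £869,013.60.
EPS = £869,013.60 ÷ 1,630,000 = £0.53.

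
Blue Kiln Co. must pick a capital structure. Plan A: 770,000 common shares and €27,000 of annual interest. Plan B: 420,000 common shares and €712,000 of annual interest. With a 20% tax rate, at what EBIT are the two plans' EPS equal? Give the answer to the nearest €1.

€1,534,000

Set EPS_A = EPS_B: (EBIT − €27,000)(1 − 0.20) ÷ 770,000 = (EBIT − €712,000)(1 − 0.20) ÷ 420,000.
The (1 − t) factor cancels: (EBIT − 27,000) × 420,000 = (EBIT − 712,000) × 770,000.
Solving, EBIT = (712,000·770,000 − 27,000·420,000) / (770,000 − 420,000) = 536,900,000,000 / 350,000 = 1,534,000.00.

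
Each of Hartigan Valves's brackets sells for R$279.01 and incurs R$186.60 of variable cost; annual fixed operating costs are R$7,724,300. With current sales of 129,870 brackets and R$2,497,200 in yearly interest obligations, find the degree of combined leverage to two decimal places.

6.74

At 129,870 units, contribution = 129,870 × R$92.41 = R$12,001,286.70.
EBIT = R$12,001,286.70 − R$7,724,300 = R$4,276,986.70. Interest = R$2,497,200.00.
DOL = R$12,001,286.70 ÷ R$4,276,986.70 = 2.8060; DFL = R$4,276,986.70 ÷ R$1,779,786.70 = 2.4031.
Combined leverage = 2.8060 × 2.4031 = 6.7431.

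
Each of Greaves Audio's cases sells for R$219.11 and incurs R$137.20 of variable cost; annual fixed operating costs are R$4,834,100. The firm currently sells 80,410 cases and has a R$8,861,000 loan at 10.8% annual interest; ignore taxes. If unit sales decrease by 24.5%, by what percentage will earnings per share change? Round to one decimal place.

-202.9%

At 80,410 units, contribution = 80,410 × R$81.91 = R$6,586,383.10.
Operating income = contribution − fixed costs = R$6,586,383.10 − R$4,834,100 = R$1,752,283.10.
Interest = R$956,988.00, so EBIT − I = R$795,295.10.
DCL = total CM / (EBIT − I) = R$6,586,383.10 / R$795,295.10 = 8.2817.
%ΔEPS = DCL × %ΔSales = 8.2817 × -24.5% = -202.9%.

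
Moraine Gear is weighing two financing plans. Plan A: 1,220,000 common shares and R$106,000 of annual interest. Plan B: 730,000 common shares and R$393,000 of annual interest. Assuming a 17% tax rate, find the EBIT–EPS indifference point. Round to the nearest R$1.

R$820,571

At indifference, (EBIT − 106,000)(1 − t)/1,220,000 = (EBIT − 393,000)(1 − t)/730,000.
Cancelling (1 − t) and cross-multiplying: 730,000·(EBIT − 106,000) = 1,220,000·(EBIT − 393,000).
Solving, EBIT = (393,000·1,220,000 − 106,000·730,000) / (1,220,000 − 730,000) = 402,080,000,000 / 490,000 = 820,571.43.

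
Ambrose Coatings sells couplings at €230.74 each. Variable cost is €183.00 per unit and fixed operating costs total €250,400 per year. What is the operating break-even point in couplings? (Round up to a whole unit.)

5,246 couplings

Contribution margin per unit = €230.74 − €183.00 = €47.74.
Break-even Q = €250,400 / €47.74 = 5,245.08 → 5,246 couplings.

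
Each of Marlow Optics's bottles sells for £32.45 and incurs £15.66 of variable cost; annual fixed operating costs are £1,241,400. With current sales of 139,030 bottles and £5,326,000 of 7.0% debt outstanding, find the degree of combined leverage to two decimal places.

3.24

Contribution at this volume is 139,030 × £16.79 = £2,334,313.70.
Subtracting fixed costs: EBIT = £2,334,313.70 − £1,241,400 = £1,092,913.70. Interest = £372,820.00, so EBIT − I = £720,093.70.
Degree of total leverage = total CM / (EBIT − interest) = £2,334,313.70 / £720,093.70 = 3.2417.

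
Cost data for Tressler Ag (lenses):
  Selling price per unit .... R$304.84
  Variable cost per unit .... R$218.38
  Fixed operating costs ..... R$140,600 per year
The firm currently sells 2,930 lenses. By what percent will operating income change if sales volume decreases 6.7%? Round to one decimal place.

-15.1%

Total contribution margin = 2,930 × R$86.46 = R$253,327.80.
Operating income = contribution − fixed costs = R$253,327.80 − R$140,600 = R$112,727.80.
So DOL = total CM / EBIT = R$253,327.80 / R$112,727.80 = 2.2473.
So EBIT moves 2.2473 × (-6.7%) = -15.1%.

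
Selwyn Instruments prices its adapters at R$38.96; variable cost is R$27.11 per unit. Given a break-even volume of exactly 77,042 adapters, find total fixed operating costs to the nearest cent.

Each unit contributes R$38.96 − R$27.11 = R$11.85.
Fixed costs = break-even units × CM = 77,042 × R$11.85 = R$912,947.70.

R$912,947.70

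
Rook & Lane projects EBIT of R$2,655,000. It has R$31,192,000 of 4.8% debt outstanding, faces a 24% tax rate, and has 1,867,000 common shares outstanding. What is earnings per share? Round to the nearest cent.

Interest = R$1,497,216.00, so EBT = R$2,655,000 − R$1,497,216.00 = R$1,157,784.00.
Net income = R$1,157,784.00 × (1 − 0.24) = R$879,915.84.
Per share: R$879,915.84 / 1,867,000 shares = R$0.47.

R$0.47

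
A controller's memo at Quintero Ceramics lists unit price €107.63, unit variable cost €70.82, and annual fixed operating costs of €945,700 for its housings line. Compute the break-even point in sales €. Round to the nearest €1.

€2,765,164

Contribution margin per unit = €107.63 − €70.82 = €36.81, a CM ratio of €36.81 ÷ €107.63 = 0.3420.
Break-even sales = FC ÷ CM ratio = €945,700 × €107.63 / €36.81 = €2,765,164.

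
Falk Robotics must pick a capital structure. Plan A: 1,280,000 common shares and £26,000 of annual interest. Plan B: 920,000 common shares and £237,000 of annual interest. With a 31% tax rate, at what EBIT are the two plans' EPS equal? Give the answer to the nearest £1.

£776,222

At indifference, (EBIT − 26,000)(1 − t)/1,280,000 = (EBIT − 237,000)(1 − t)/920,000.
The (1 − t) factor cancels: (EBIT − 26,000) × 920,000 = (EBIT − 237,000) × 1,280,000.
Solving, EBIT = (237,000·1,280,000 − 26,000·920,000) / (1,280,000 − 920,000) = 279,440,000,000 / 360,000 = 776,222.22.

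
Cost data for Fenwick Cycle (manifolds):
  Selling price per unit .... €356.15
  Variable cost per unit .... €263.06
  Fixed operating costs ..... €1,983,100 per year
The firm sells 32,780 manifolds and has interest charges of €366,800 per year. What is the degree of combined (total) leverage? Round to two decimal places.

4.35

Contribution at this volume is 32,780 × €93.09 = €3,051,490.20.
Subtracting fixed costs: EBIT = €3,051,490.20 − €1,983,100 = €1,068,390.20. Interest = €366,800.00.
DOL = €3,051,490.20 ÷ €1,068,390.20 = 2.8562; DFL = €1,068,390.20 ÷ €701,590.20 = 1.5228.
DCL = DOL × DFL = 2.8562 × 1.5228 = 4.3494.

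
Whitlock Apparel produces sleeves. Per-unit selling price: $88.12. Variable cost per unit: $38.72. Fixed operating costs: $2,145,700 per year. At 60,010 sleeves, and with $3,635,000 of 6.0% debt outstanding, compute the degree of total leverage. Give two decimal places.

Contribution at this volume is 60,010 × $49.40 = $2,964,494.00.
Subtracting fixed costs: EBIT = $2,964,494.00 − $2,145,700 = $818,794.00. Interest = $218,100.00.
DOL = $2,964,494.00 ÷ $818,794.00 = 3.6206; DFL = $818,794.00 ÷ $600,694.00 = 1.3631.
Combined leverage = 3.6206 × 1.3631 = 4.9352.

4.94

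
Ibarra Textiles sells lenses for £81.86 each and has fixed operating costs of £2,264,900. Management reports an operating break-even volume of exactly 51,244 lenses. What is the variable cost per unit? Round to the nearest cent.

Contribution per unit must be FC / Q = £2,264,900 / 51,244 = £44.1983.
Hence VC = price − CM = £81.86 − £44.1983 = £37.66.

£37.66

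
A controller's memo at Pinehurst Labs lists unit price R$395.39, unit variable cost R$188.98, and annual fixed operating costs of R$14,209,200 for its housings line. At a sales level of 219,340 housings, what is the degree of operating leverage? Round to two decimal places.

1.46

At 219,340 units, contribution = 219,340 × R$206.41 = R$45,273,969.40.
Operating income = contribution − fixed costs = R$45,273,969.40 − R$14,209,200 = R$31,064,769.40.
DOL = contribution ÷ EBIT = R$45,273,969.40 ÷ R$31,064,769.40 = 1.4574.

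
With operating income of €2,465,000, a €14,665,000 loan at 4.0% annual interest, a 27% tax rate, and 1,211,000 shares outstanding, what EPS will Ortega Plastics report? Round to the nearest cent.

€1.13

Pre-tax income = €2,465,000 − €586,600.00 = €1,878,400.00.
After tax at 27%: net income = €1,878,400.00 × 0.73 = €1,371,232.00.
EPS = €1,371,232.00 ÷ 1,211,000 = €1.13.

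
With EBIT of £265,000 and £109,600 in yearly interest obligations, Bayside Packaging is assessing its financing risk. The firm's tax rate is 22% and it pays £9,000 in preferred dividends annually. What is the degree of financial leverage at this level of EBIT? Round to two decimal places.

1.84

Interest = £109,600.00.
Pre-tax preferred-dividend burden = £9,000 ÷ (1 − 0.22) = £11,538.46.
DFL = EBIT ÷ [EBIT − I − D_p/(1−t)] = £265,000 ÷ [£265,000 − £109,600.00 − £11,538.46] = £265,000 ÷ £143,861.54 = 1.8420.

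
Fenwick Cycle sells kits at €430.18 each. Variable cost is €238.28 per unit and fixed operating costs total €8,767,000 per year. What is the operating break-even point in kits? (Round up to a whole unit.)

45,686 kits

Unit CM = price − variable cost = €430.18 − €238.28 = €191.90.
Break-even volume = fixed costs ÷ CM per unit = €8,767,000 ÷ €191.90 = 45,685.25, so 45,686 kits.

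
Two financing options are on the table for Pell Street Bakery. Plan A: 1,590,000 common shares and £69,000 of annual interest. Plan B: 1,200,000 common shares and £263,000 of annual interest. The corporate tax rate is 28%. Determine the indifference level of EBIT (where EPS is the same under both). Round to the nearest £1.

£859,923

At indifference, (EBIT − 69,000)(1 − t)/1,590,000 = (EBIT − 263,000)(1 − t)/1,200,000.
The (1 − t) factor cancels: (EBIT − 69,000) × 1,200,000 = (EBIT − 263,000) × 1,590,000.
Solving, EBIT = (263,000·1,590,000 − 69,000·1,200,000) / (1,590,000 − 1,200,000) = 335,370,000,000 / 390,000 = 859,923.08.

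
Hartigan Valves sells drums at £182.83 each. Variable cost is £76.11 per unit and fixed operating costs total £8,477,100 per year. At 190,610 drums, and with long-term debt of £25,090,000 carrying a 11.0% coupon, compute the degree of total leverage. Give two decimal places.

2.23

At 190,610 units, contribution = 190,610 × £106.72 = £20,341,899.20.
Operating income = contribution − fixed costs = £20,341,899.20 − £8,477,100 = £11,864,799.20. Interest = £2,759,900.00.
DOL = £20,341,899.20 ÷ £11,864,799.20 = 1.7145; DFL = £11,864,799.20 ÷ £9,104,899.20 = 1.3031.
Combined leverage = 1.7145 × 1.3031 = 2.2342.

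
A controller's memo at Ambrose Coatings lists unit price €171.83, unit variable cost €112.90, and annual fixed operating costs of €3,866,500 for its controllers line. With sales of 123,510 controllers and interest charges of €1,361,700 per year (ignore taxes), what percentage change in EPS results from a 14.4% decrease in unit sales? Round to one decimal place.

At 123,510 units, contribution = 123,510 × €58.93 = €7,278,444.30.
Operating income = contribution − fixed costs = €7,278,444.30 − €3,866,500 = €3,411,944.30.
After interest of €1,361,700.00, pre-tax earnings = €2,050,244.30.
Degree of combined leverage = contribution ÷ (EBIT − I) = €7,278,444.30 ÷ €2,050,244.30 = 3.5500.
%ΔEPS = DCL × %ΔSales = 3.5500 × -14.4% = -51.1%.

-51.1%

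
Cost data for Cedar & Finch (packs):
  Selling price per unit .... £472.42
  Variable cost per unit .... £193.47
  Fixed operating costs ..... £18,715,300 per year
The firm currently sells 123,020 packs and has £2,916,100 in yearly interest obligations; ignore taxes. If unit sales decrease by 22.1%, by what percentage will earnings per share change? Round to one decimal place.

Contribution at this volume is 123,020 × £278.95 = £34,316,429.00.
EBIT = £34,316,429.00 − £18,715,300 = £15,601,129.00.
Interest = £2,916,100.00, so EBIT − I = £12,685,029.00.
DCL = total CM / (EBIT − I) = £34,316,429.00 / £12,685,029.00 = 2.7053.
%ΔEPS = DCL × %ΔSales = 2.7053 × -22.1% = -59.8%.

-59.8%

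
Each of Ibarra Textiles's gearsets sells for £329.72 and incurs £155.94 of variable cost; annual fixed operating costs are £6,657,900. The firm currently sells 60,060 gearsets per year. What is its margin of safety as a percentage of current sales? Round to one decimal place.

36.2%

Contribution margin per unit = £329.72 − £155.94 = £173.78. Break-even units = £6,657,900 ÷ £173.78 = 38,312.23; break-even revenue = 38,312.23 × £329.72 = £12,632,309.75.
Actual sales revenue = 60,060 × £329.72 = £19,802,983.20.
Margin of safety = (£19,802,983.20 − £12,632,309.75) ÷ £19,802,983.20 = 36.2%.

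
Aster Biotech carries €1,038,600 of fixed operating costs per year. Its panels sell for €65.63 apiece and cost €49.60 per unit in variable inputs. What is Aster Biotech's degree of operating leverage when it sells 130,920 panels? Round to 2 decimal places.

Contribution at this volume is 130,920 × €16.03 = €2,098,647.60.
EBIT = €2,098,647.60 − €1,038,600 = €1,060,047.60.
DOL = contribution ÷ EBIT = €2,098,647.60 ÷ €1,060,047.60 = 1.9798.

1.98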